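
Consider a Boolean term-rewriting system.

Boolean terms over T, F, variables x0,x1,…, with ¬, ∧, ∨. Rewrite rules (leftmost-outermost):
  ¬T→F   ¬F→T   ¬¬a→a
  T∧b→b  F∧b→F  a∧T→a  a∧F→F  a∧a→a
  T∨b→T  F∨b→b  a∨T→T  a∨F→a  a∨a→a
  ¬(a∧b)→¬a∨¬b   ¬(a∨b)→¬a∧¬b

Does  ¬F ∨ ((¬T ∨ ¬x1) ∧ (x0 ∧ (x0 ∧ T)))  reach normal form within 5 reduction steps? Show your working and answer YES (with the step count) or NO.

  start: ¬F ∨ ((¬T ∨ ¬x1) ∧ (x0 ∧ (x0 ∧ T)))
  →1  T ∨ ((¬T ∨ ¬x1) ∧ (x0 ∧ (x0 ∧ T)))
  →2  T

Answer: YES — reaches normal form T in 2 ≤ 5 steps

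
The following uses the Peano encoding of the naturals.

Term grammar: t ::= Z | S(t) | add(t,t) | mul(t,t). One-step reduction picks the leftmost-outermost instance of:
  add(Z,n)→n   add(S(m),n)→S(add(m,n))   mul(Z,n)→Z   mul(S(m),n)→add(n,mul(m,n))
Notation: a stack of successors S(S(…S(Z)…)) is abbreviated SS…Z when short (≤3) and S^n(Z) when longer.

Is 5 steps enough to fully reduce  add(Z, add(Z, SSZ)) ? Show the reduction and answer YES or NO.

  start: add(Z, add(Z, SSZ))
  step 1: add(Z, SSZ)
  step 2: SSZ

Answer: YES — reaches normal form SSZ in 2 ≤ 5 steps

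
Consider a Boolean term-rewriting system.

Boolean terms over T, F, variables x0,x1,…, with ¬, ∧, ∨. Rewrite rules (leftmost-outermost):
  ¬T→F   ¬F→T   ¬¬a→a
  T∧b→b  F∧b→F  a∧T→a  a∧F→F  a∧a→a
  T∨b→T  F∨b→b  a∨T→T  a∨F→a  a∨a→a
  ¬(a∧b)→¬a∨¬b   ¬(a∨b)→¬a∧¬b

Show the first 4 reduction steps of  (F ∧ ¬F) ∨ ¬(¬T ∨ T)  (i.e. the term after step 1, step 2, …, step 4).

Answer: after 4 steps: T ∧ ¬T

Derivation:
  start: (F ∧ ¬F) ∨ ¬(¬T ∨ T)
  step 1: F ∨ ¬(¬T ∨ T)
  step 2: ¬(¬T ∨ T)
  step 3: ¬¬T ∧ ¬T
  step 4: T ∧ ¬T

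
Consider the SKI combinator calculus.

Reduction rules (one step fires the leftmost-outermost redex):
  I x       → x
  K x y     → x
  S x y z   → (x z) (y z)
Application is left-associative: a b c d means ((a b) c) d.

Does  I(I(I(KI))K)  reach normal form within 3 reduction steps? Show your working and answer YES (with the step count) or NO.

  start: I(I(I(KI))K)
  [1] I(I(KI))K
  [2] I(KI)K
  [3] KIK

Answer: NO — after 3 steps the term is KIK, not yet normal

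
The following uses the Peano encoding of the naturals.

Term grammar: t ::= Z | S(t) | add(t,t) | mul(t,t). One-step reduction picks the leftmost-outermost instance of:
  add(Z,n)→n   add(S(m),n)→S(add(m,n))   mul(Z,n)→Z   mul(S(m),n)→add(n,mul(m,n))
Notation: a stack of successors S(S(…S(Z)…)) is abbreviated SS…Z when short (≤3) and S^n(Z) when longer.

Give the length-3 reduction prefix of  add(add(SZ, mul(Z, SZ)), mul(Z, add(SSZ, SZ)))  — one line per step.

  start: add(add(SZ, mul(Z, SZ)), mul(Z, add(SSZ, SZ)))
  [1] add(S(add(Z, mul(Z, SZ))), mul(Z, add(SSZ, SZ)))
  [2] S(add(add(Z, mul(Z, SZ)), mul(Z, add(SSZ, SZ))))
  [3] S(add(mul(Z, SZ), mul(Z, add(SSZ, SZ))))

Answer: after 3 steps: S(add(mul(Z, SZ), mul(Z, add(SSZ, SZ))))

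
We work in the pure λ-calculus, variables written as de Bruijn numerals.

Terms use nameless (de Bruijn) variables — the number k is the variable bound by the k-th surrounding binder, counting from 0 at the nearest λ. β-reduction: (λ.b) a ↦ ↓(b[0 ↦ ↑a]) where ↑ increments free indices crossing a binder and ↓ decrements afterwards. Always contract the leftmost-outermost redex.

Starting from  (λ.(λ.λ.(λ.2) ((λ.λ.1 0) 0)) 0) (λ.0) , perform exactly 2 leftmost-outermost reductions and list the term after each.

  start: (λ.(λ.λ.(λ.2) ((λ.λ.1 0) 0)) 0) (λ.0)
  [1] (λ.λ.(λ.2) ((λ.λ.1 0) 0)) (λ.0)
  [2] λ.(λ.λ.0) ((λ.λ.1 0) 0)

Answer: after 2 steps: λ.(λ.λ.0) ((λ.λ.1 0) 0)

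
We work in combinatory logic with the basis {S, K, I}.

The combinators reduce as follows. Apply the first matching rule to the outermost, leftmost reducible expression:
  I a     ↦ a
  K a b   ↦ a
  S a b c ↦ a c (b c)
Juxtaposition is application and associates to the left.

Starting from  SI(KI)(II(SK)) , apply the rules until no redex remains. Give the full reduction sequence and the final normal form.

  start: SI(KI)(II(SK))
  →1  I(II(SK))(KI(II(SK)))
  →2  II(SK)(KI(II(SK)))
  →3  I(SK)(KI(II(SK)))
  →4  SK(KI(II(SK)))
  →5  SKI

Answer: normal form = SKI  (in 5 steps)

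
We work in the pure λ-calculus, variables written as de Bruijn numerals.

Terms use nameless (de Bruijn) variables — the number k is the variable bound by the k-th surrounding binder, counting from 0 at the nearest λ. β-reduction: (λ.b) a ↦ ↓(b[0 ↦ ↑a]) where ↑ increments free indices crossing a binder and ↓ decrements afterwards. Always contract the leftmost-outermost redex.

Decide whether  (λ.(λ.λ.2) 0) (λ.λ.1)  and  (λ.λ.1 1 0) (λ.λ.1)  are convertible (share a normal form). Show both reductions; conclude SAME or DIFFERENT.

Term A:
  start: (λ.(λ.λ.2) 0) (λ.λ.1)
  →1  (λ.λ.λ.λ.1) (λ.λ.1)
  →2  λ.λ.λ.1

Term B:
  start: (λ.λ.1 1 0) (λ.λ.1)
  →1  λ.(λ.λ.1) (λ.λ.1) 0
  →2  λ.(λ.λ.λ.1) 0
  →3  λ.λ.λ.1

Answer: SAME — A ⇓ λ.λ.λ.1, B ⇓ λ.λ.λ.1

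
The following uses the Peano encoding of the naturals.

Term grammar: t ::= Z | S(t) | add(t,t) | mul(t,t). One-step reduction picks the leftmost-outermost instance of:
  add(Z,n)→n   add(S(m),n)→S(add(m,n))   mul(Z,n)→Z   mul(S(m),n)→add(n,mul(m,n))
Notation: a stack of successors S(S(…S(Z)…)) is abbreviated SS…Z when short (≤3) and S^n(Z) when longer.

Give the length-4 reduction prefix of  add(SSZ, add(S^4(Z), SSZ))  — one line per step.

  start: add(SSZ, add(S^4(Z), SSZ))
  step 1: S(add(SZ, add(S^4(Z), SSZ)))
  step 2: S(S(add(Z, add(S^4(Z), SSZ))))
  step 3: S(S(add(S^4(Z), SSZ)))
  step 4: S(S(S(add(SSSZ, SSZ))))

Answer: after 4 steps: S(S(S(add(SSSZ, SSZ))))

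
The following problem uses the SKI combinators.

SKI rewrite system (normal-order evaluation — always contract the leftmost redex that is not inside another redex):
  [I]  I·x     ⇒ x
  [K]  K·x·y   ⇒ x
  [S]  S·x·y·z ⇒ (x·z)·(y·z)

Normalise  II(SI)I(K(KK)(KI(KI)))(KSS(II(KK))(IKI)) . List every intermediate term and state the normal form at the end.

Answer: normal form = K(S(KK)(KI))  (in 10 steps)

Working:
  start: II(SI)I(K(KK)(KI(KI)))(KSS(II(KK))(IKI))
  step 1: I(SI)I(K(KK)(KI(KI)))(KSS(II(KK))(IKI))
  step 2: SII(K(KK)(KI(KI)))(KSS(II(KK))(IKI))
  step 3: I(K(KK)(KI(KI)))(I(K(KK)(KI(KI))))(KSS(II(KK))(IKI))
  step 4: K(KK)(KI(KI))(I(K(KK)(KI(KI))))(KSS(II(KK))(IKI))
  step 5: KK(I(K(KK)(KI(KI))))(KSS(II(KK))(IKI))
  step 6: K(KSS(II(KK))(IKI))
  step 7: K(S(II(KK))(IKI))
  step 8: K(S(I(KK))(IKI))
  step 9: K(S(KK)(IKI))
  step 10: K(S(KK)(KI))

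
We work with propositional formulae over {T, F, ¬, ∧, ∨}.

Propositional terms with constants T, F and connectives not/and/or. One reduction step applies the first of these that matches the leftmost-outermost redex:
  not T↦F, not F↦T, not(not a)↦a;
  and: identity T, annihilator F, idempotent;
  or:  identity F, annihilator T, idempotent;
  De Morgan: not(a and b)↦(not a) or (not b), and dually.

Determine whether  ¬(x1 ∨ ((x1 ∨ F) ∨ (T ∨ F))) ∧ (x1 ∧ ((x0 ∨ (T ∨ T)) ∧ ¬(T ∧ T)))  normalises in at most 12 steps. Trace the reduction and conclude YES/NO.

  start: ¬(x1 ∨ ((x1 ∨ F) ∨ (T ∨ F))) ∧ (x1 ∧ ((x0 ∨ (T ∨ T)) ∧ ¬(T ∧ T)))
  step 1: (¬x1 ∧ ¬((x1 ∨ F) ∨ (T ∨ F))) ∧ (x1 ∧ ((x0 ∨ (T ∨ T)) ∧ ¬(T ∧ T)))
  step 2: (¬x1 ∧ (¬(x1 ∨ F) ∧ ¬(T ∨ F))) ∧ (x1 ∧ ((x0 ∨ (T ∨ T)) ∧ ¬(T ∧ T)))
  step 3: (¬x1 ∧ ((¬x1 ∧ ¬F) ∧ ¬(T ∨ F))) ∧ (x1 ∧ ((x0 ∨ (T ∨ T)) ∧ ¬(T ∧ T)))
  step 4: (¬x1 ∧ ((¬x1 ∧ T) ∧ ¬(T ∨ F))) ∧ (x1 ∧ ((x0 ∨ (T ∨ T)) ∧ ¬(T ∧ T)))
  step 5: (¬x1 ∧ (¬x1 ∧ ¬(T ∨ F))) ∧ (x1 ∧ ((x0 ∨ (T ∨ T)) ∧ ¬(T ∧ T)))
  step 6: (¬x1 ∧ (¬x1 ∧ (¬T ∧ ¬F))) ∧ (x1 ∧ ((x0 ∨ (T ∨ T)) ∧ ¬(T ∧ T)))
  step 7: (¬x1 ∧ (¬x1 ∧ (F ∧ ¬F))) ∧ (x1 ∧ ((x0 ∨ (T ∨ T)) ∧ ¬(T ∧ T)))
  step 8: (¬x1 ∧ (¬x1 ∧ F)) ∧ (x1 ∧ ((x0 ∨ (T ∨ T)) ∧ ¬(T ∧ T)))
  step 9: (¬x1 ∧ F) ∧ (x1 ∧ ((x0 ∨ (T ∨ T)) ∧ ¬(T ∧ T)))
  step 10: F ∧ (x1 ∧ ((x0 ∨ (T ∨ T)) ∧ ¬(T ∧ T)))
  step 11: F

Answer: YES — reaches normal form F in 11 ≤ 12 steps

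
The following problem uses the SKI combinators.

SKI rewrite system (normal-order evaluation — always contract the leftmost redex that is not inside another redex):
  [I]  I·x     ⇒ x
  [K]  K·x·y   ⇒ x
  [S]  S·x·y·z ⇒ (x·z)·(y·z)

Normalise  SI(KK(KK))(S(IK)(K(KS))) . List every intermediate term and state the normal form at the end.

  start: SI(KK(KK))(S(IK)(K(KS)))
  step 1: I(S(IK)(K(KS)))(KK(KK)(S(IK)(K(KS))))
  step 2: S(IK)(K(KS))(KK(KK)(S(IK)(K(KS))))
  step 3: IK(KK(KK)(S(IK)(K(KS))))(K(KS)(KK(KK)(S(IK)(K(KS)))))
  step 4: K(KK(KK)(S(IK)(K(KS))))(K(KS)(KK(KK)(S(IK)(K(KS)))))
  step 5: KK(KK)(S(IK)(K(KS)))
  step 6: K(S(IK)(K(KS)))
  step 7: K(SK(K(KS)))

Answer: normal form = K(SK(K(KS)))  (in 7 steps)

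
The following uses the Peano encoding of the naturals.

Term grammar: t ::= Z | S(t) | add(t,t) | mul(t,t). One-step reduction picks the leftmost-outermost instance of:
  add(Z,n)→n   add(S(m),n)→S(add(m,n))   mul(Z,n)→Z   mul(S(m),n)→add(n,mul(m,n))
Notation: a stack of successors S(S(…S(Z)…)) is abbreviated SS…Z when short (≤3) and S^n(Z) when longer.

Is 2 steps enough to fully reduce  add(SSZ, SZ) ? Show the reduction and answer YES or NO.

  start: add(SSZ, SZ)
  [1] S(add(SZ, SZ))
  [2] S(S(add(Z, SZ)))

Answer: NO — after 2 steps the term is S(S(add(Z, SZ))), not yet normal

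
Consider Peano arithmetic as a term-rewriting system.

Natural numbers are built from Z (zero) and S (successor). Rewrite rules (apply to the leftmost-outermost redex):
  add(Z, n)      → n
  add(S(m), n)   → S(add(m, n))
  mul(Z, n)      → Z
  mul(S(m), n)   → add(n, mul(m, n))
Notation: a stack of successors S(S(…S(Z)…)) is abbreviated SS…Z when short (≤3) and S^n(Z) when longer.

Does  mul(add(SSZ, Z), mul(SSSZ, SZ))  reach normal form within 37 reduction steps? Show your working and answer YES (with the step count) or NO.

Answer: YES — reaches normal form S^6(Z) in 34 ≤ 37 steps

Working:
  start: mul(add(SSZ, Z), mul(SSSZ, SZ))
  [1] mul(S(add(SZ, Z)), mul(SSSZ, SZ))
  [2] add(mul(SSSZ, SZ), mul(add(SZ, Z), mul(SSSZ, SZ)))
  [3] add(add(SZ, mul(SSZ, SZ)), mul(add(SZ, Z), mul(SSSZ, SZ)))
  [4] add(S(add(Z, mul(SSZ, SZ))), mul(add(SZ, Z), mul(SSSZ, SZ)))
  [5] S(add(add(Z, mul(SSZ, SZ)), mul(add(SZ, Z), mul(SSSZ, SZ))))
  [6] S(add(mul(SSZ, SZ), mul(add(SZ, Z), mul(SSSZ, SZ))))
  [7] S(add(add(SZ, mul(SZ, SZ)), mul(add(SZ, Z), mul(SSSZ, SZ))))
  [8] S(add(S(add(Z, mul(SZ, SZ))), mul(add(SZ, Z), mul(SSSZ, SZ))))
  [9] S(S(add(add(Z, mul(SZ, SZ)), mul(add(SZ, Z), mul(SSSZ, SZ)))))
  [10] S(S(add(mul(SZ, SZ), mul(add(SZ, Z), mul(SSSZ, SZ)))))
  [11] S(S(add(add(SZ, mul(Z, SZ)), mul(add(SZ, Z), mul(SSSZ, SZ)))))
  [12] S(S(add(S(add(Z, mul(Z, SZ))), mul(add(SZ, Z), mul(SSSZ, SZ)))))
  [13] S(S(S(add(add(Z, mul(Z, SZ)), mul(add(SZ, Z), mul(SSSZ, SZ))))))
  [14] S(S(S(add(mul(Z, SZ), mul(add(SZ, Z), mul(SSSZ, SZ))))))
  [15] S(S(S(add(Z, mul(add(SZ, Z), mul(SSSZ, SZ))))))
  [16] S(S(S(mul(add(SZ, Z), mul(SSSZ, SZ)))))
  [17] S(S(S(mul(S(add(Z, Z)), mul(SSSZ, SZ)))))
  [18] S(S(S(add(mul(SSSZ, SZ), mul(add(Z, Z), mul(SSSZ, SZ))))))
  [19] S(S(S(add(add(SZ, mul(SSZ, SZ)), mul(add(Z, Z), mul(SSSZ, SZ))))))
  [20] S(S(S(add(S(add(Z, mul(SSZ, SZ))), mul(add(Z, Z), mul(SSSZ, SZ))))))
  [21] S(S(S(S(add(add(Z, mul(SSZ, SZ)), mul(add(Z, Z), mul(SSSZ, SZ)))))))
  [22] S(S(S(S(add(mul(SSZ, SZ), mul(add(Z, Z), mul(SSSZ, SZ)))))))
  [23] S(S(S(S(add(add(SZ, mul(SZ, SZ)), mul(add(Z, Z), mul(SSSZ, SZ)))))))
  [24] S(S(S(S(add(S(add(Z, mul(SZ, SZ))), mul(add(Z, Z), mul(SSSZ, SZ)))))))
  [25] S(S(S(S(S(add(add(Z, mul(SZ, SZ)), mul(add(Z, Z), mul(SSSZ, SZ))))))))
  [26] S(S(S(S(S(add(mul(SZ, SZ), mul(add(Z, Z), mul(SSSZ, SZ))))))))
  [27] S(S(S(S(S(add(add(SZ, mul(Z, SZ)), mul(add(Z, Z), mul(SSSZ, SZ))))))))
  [28] S(S(S(S(S(add(S(add(Z, mul(Z, SZ))), mul(add(Z, Z), mul(SSSZ, SZ))))))))
  [29] S(S(S(S(S(S(add(add(Z, mul(Z, SZ)), mul(add(Z, Z), mul(SSSZ, SZ)))))))))
  [30] S(S(S(S(S(S(add(mul(Z, SZ), mul(add(Z, Z), mul(SSSZ, SZ)))))))))
  [31] S(S(S(S(S(S(add(Z, mul(add(Z, Z), mul(SSSZ, SZ)))))))))
  [32] S(S(S(S(S(S(mul(add(Z, Z), mul(SSSZ, SZ))))))))
  [33] S(S(S(S(S(S(mul(Z, mul(SSSZ, SZ))))))))
  [34] S^6(Z)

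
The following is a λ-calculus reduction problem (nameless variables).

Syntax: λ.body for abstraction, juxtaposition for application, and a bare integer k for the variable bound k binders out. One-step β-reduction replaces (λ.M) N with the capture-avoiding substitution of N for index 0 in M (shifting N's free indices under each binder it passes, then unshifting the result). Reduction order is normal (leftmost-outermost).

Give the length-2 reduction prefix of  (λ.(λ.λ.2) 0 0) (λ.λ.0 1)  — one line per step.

  start: (λ.(λ.λ.2) 0 0) (λ.λ.0 1)
  step 1: (λ.λ.λ.λ.0 1) (λ.λ.0 1) (λ.λ.0 1)
  step 2: (λ.λ.λ.0 1) (λ.λ.0 1)

Answer: after 2 steps: (λ.λ.λ.0 1) (λ.λ.0 1)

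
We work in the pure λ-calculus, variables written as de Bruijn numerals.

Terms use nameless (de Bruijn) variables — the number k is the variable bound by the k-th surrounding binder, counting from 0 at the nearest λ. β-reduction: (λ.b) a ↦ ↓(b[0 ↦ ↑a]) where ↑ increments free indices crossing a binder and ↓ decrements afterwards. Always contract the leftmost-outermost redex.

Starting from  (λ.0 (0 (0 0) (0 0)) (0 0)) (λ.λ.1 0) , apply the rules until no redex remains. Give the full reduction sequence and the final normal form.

  start: (λ.0 (0 (0 0) (0 0)) (0 0)) (λ.λ.1 0)
  →1  (λ.λ.1 0) ((λ.λ.1 0) ((λ.λ.1 0) (λ.λ.1 0)) ((λ.λ.1 0) (λ.λ.1 0))) ((λ.λ.1 0) (λ.λ.1 0))
  →2  (λ.(λ.λ.1 0) ((λ.λ.1 0) (λ.λ.1 0)) ((λ.λ.1 0) (λ.λ.1 0)) 0) ((λ.λ.1 0) (λ.λ.1 0))
  →3  (λ.λ.1 0) ((λ.λ.1 0) (λ.λ.1 0)) ((λ.λ.1 0) (λ.λ.1 0)) ((λ.λ.1 0) (λ.λ.1 0))
  →4  (λ.(λ.λ.1 0) (λ.λ.1 0) 0) ((λ.λ.1 0) (λ.λ.1 0)) ((λ.λ.1 0) (λ.λ.1 0))
  →5  (λ.λ.1 0) (λ.λ.1 0) ((λ.λ.1 0) (λ.λ.1 0)) ((λ.λ.1 0) (λ.λ.1 0))
  →6  (λ.(λ.λ.1 0) 0) ((λ.λ.1 0) (λ.λ.1 0)) ((λ.λ.1 0) (λ.λ.1 0))
  →7  (λ.λ.1 0) ((λ.λ.1 0) (λ.λ.1 0)) ((λ.λ.1 0) (λ.λ.1 0))
  →8  (λ.(λ.λ.1 0) (λ.λ.1 0) 0) ((λ.λ.1 0) (λ.λ.1 0))
  →9  (λ.λ.1 0) (λ.λ.1 0) ((λ.λ.1 0) (λ.λ.1 0))
  →10  (λ.(λ.λ.1 0) 0) ((λ.λ.1 0) (λ.λ.1 0))
  →11  (λ.λ.1 0) ((λ.λ.1 0) (λ.λ.1 0))
  →12  λ.(λ.λ.1 0) (λ.λ.1 0) 0
  →13  λ.(λ.(λ.λ.1 0) 0) 0
  →14  λ.(λ.λ.1 0) 0
  →15  λ.λ.1 0

Answer: normal form = λ.λ.1 0  (in 15 steps)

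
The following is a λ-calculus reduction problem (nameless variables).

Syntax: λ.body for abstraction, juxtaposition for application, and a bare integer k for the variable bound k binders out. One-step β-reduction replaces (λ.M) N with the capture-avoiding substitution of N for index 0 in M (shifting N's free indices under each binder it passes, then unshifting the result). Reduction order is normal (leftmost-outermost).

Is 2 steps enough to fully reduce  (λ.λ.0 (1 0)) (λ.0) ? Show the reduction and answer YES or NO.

Answer: YES — reaches normal form λ.0 0 in 2 ≤ 2 steps

Reduction:
  start: (λ.λ.0 (1 0)) (λ.0)
  →1  λ.0 ((λ.0) 0)
  →2  λ.0 0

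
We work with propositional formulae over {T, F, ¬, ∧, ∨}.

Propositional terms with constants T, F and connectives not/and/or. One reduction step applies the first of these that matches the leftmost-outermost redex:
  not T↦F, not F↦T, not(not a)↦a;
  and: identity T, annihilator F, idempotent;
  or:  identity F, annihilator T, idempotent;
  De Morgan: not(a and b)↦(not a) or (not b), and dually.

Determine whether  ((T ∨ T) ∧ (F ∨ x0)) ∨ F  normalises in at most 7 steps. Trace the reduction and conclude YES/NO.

Answer: YES — reaches normal form x0 in 4 ≤ 7 steps

Derivation:
  start: ((T ∨ T) ∧ (F ∨ x0)) ∨ F
  [1] (T ∨ T) ∧ (F ∨ x0)
  [2] T ∧ (F ∨ x0)
  [3] F ∨ x0
  [4] x0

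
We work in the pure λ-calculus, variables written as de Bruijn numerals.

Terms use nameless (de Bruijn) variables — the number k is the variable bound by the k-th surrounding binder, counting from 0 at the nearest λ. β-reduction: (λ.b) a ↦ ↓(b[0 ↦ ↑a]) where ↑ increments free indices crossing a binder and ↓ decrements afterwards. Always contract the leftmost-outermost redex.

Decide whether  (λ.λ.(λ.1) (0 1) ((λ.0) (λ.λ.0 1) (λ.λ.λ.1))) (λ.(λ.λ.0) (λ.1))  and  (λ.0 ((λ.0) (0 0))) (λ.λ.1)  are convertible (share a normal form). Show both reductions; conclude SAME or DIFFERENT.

Answer: DIFFERENT — A ⇓ λ.0 (λ.0 (λ.λ.λ.1)), B ⇓ λ.λ.λ.λ.1

Derivation:
Term A:
  start: (λ.λ.(λ.1) (0 1) ((λ.0) (λ.λ.0 1) (λ.λ.λ.1))) (λ.(λ.λ.0) (λ.1))
  [1] λ.(λ.1) (0 (λ.(λ.λ.0) (λ.1))) ((λ.0) (λ.λ.0 1) (λ.λ.λ.1))
  [2] λ.0 ((λ.0) (λ.λ.0 1) (λ.λ.λ.1))
  [3] λ.0 ((λ.λ.0 1) (λ.λ.λ.1))
  [4] λ.0 (λ.0 (λ.λ.λ.1))

Term B:
  start: (λ.0 ((λ.0) (0 0))) (λ.λ.1)
  [1] (λ.λ.1) ((λ.0) ((λ.λ.1) (λ.λ.1)))
  [2] λ.(λ.0) ((λ.λ.1) (λ.λ.1))
  [3] λ.(λ.λ.1) (λ.λ.1)
  [4] λ.λ.λ.λ.1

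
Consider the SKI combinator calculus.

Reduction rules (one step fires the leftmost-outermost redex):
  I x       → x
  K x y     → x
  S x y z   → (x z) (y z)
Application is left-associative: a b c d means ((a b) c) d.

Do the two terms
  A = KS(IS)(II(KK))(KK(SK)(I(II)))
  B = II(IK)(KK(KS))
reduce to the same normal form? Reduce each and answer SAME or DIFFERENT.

Answer: DIFFERENT — A ⇓ S(KK)(KI), B ⇓ KK

Working:
Term A:
  start: KS(IS)(II(KK))(KK(SK)(I(II)))
  step 1: S(II(KK))(KK(SK)(I(II)))
  step 2: S(I(KK))(KK(SK)(I(II)))
  step 3: S(KK)(KK(SK)(I(II)))
  step 4: S(KK)(K(I(II)))
  step 5: S(KK)(K(II))
  step 6: S(KK)(KI)

Term B:
  start: II(IK)(KK(KS))
  step 1: I(IK)(KK(KS))
  step 2: IK(KK(KS))
  step 3: K(KK(KS))
  step 4: KK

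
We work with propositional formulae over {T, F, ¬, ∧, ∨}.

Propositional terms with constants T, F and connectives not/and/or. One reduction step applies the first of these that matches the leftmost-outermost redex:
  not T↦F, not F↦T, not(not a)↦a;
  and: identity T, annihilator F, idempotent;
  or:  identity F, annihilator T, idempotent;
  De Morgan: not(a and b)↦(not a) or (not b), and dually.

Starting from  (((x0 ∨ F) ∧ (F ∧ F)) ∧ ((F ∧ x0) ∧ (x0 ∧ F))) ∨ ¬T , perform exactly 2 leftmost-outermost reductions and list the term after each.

  start: (((x0 ∨ F) ∧ (F ∧ F)) ∧ ((F ∧ x0) ∧ (x0 ∧ F))) ∨ ¬T
  step 1: ((x0 ∧ (F ∧ F)) ∧ ((F ∧ x0) ∧ (x0 ∧ F))) ∨ ¬T
  step 2: ((x0 ∧ F) ∧ ((F ∧ x0) ∧ (x0 ∧ F))) ∨ ¬T

Answer: after 2 steps: ((x0 ∧ F) ∧ ((F ∧ x0) ∧ (x0 ∧ F))) ∨ ¬T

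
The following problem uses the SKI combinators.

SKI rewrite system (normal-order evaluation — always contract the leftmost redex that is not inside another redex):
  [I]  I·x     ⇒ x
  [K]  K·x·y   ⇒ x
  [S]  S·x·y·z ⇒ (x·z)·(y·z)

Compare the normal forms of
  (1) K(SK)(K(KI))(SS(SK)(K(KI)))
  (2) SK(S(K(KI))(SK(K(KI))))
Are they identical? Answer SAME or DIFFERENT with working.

Answer: SAME — A ⇓ SK(S(K(KI))(SK(K(KI)))), B ⇓ SK(S(K(KI))(SK(K(KI))))

Reduction:
Term A:
  start: K(SK)(K(KI))(SS(SK)(K(KI)))
  →1  SK(SS(SK)(K(KI)))
  →2  SK(S(K(KI))(SK(K(KI))))

Term B:
  start: SK(S(K(KI))(SK(K(KI))))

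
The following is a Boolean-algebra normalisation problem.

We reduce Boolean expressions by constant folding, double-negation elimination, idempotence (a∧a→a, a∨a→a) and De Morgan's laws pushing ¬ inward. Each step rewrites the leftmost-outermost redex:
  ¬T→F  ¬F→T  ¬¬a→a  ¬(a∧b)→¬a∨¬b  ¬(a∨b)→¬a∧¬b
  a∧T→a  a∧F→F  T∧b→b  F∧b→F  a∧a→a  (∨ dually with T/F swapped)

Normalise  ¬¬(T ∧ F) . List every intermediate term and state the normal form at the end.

  start: ¬¬(T ∧ F)
  [1] T ∧ F
  [2] F

Answer: normal form = F  (in 2 steps)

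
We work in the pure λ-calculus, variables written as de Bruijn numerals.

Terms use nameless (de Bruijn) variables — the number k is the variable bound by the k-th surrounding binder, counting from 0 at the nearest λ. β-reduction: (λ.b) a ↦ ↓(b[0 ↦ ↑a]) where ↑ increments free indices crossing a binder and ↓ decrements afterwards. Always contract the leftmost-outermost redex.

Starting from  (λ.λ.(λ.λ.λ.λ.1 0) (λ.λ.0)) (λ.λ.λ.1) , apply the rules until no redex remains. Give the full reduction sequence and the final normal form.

  start: (λ.λ.(λ.λ.λ.λ.1 0) (λ.λ.0)) (λ.λ.λ.1)
  step 1: λ.(λ.λ.λ.λ.1 0) (λ.λ.0)
  step 2: λ.λ.λ.λ.1 0

Answer: normal form = λ.λ.λ.λ.1 0  (in 2 steps)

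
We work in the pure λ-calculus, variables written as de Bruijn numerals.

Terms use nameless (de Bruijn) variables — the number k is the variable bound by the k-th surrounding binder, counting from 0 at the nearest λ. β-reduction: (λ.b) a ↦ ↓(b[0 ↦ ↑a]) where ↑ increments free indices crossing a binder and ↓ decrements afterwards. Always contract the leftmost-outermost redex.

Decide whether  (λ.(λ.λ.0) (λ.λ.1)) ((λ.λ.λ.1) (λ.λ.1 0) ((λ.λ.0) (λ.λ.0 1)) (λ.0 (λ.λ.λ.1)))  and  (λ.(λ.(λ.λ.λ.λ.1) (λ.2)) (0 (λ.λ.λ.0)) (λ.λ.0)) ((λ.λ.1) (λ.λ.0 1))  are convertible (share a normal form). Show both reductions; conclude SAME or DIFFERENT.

Answer: DIFFERENT — A ⇓ λ.0, B ⇓ λ.λ.1

Reduction:
Term A:
  start: (λ.(λ.λ.0) (λ.λ.1)) ((λ.λ.λ.1) (λ.λ.1 0) ((λ.λ.0) (λ.λ.0 1)) (λ.0 (λ.λ.λ.1)))
  →1  (λ.λ.0) (λ.λ.1)
  →2  λ.0

Term B:
  start: (λ.(λ.(λ.λ.λ.λ.1) (λ.2)) (0 (λ.λ.λ.0)) (λ.λ.0)) ((λ.λ.1) (λ.λ.0 1))
  →1  (λ.(λ.λ.λ.λ.1) (λ.(λ.λ.1) (λ.λ.0 1))) ((λ.λ.1) (λ.λ.0 1) (λ.λ.λ.0)) (λ.λ.0)
  →2  (λ.λ.λ.λ.1) (λ.(λ.λ.1) (λ.λ.0 1)) (λ.λ.0)
  →3  (λ.λ.λ.1) (λ.λ.0)
  →4  λ.λ.1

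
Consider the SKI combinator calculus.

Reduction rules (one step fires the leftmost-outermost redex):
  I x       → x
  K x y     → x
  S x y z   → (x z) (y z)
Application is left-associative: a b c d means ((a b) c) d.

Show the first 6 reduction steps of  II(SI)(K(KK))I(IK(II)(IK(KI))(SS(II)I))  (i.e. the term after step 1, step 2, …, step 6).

  start: II(SI)(K(KK))I(IK(II)(IK(KI))(SS(II)I))
  step 1: I(SI)(K(KK))I(IK(II)(IK(KI))(SS(II)I))
  step 2: SI(K(KK))I(IK(II)(IK(KI))(SS(II)I))
  step 3: II(K(KK)I)(IK(II)(IK(KI))(SS(II)I))
  step 4: I(K(KK)I)(IK(II)(IK(KI))(SS(II)I))
  step 5: K(KK)I(IK(II)(IK(KI))(SS(II)I))
  step 6: KK(IK(II)(IK(KI))(SS(II)I))

Answer: after 6 steps: KK(IK(II)(IK(KI))(SS(II)I))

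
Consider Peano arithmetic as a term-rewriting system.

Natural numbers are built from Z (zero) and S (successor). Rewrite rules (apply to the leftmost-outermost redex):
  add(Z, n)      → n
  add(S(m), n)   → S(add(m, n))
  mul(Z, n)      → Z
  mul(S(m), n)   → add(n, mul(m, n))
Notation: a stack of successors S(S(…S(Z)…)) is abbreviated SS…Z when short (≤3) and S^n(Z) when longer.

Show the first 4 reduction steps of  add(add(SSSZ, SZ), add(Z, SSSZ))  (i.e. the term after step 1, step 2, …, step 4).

Answer: after 4 steps: S(S(add(add(SZ, SZ), add(Z, SSSZ))))

Reduction:
  start: add(add(SSSZ, SZ), add(Z, SSSZ))
  [1] add(S(add(SSZ, SZ)), add(Z, SSSZ))
  [2] S(add(add(SSZ, SZ), add(Z, SSSZ)))
  [3] S(add(S(add(SZ, SZ)), add(Z, SSSZ)))
  [4] S(S(add(add(SZ, SZ), add(Z, SSSZ))))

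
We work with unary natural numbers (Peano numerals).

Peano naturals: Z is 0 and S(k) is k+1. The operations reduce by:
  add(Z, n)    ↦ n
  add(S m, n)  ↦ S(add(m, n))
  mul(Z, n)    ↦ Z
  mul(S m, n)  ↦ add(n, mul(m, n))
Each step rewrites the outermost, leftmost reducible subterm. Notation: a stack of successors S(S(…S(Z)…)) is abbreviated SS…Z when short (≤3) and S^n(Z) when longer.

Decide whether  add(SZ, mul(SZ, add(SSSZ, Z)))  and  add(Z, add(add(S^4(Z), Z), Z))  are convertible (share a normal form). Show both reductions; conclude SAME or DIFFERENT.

Answer: SAME — A ⇓ S^4(Z), B ⇓ S^4(Z)

Derivation:
Term A:
  start: add(SZ, mul(SZ, add(SSSZ, Z)))
  step 1: S(add(Z, mul(SZ, add(SSSZ, Z))))
  step 2: S(mul(SZ, add(SSSZ, Z)))
  step 3: S(add(add(SSSZ, Z), mul(Z, add(SSSZ, Z))))
  step 4: S(add(S(add(SSZ, Z)), mul(Z, add(SSSZ, Z))))
  step 5: S(S(add(add(SSZ, Z), mul(Z, add(SSSZ, Z)))))
  step 6: S(S(add(S(add(SZ, Z)), mul(Z, add(SSSZ, Z)))))
  step 7: S(S(S(add(add(SZ, Z), mul(Z, add(SSSZ, Z))))))
  step 8: S(S(S(add(S(add(Z, Z)), mul(Z, add(SSSZ, Z))))))
  step 9: S(S(S(S(add(add(Z, Z), mul(Z, add(SSSZ, Z)))))))
  step 10: S(S(S(S(add(Z, mul(Z, add(SSSZ, Z)))))))
  step 11: S(S(S(S(mul(Z, add(SSSZ, Z))))))
  step 12: S^4(Z)

Term B:
  start: add(Z, add(add(S^4(Z), Z), Z))
  step 1: add(add(S^4(Z), Z), Z)
  step 2: add(S(add(SSSZ, Z)), Z)
  step 3: S(add(add(SSSZ, Z), Z))
  step 4: S(add(S(add(SSZ, Z)), Z))
  step 5: S(S(add(add(SSZ, Z), Z)))
  step 6: S(S(add(S(add(SZ, Z)), Z)))
  step 7: S(S(S(add(add(SZ, Z), Z))))
  step 8: S(S(S(add(S(add(Z, Z)), Z))))
  step 9: S(S(S(S(add(add(Z, Z), Z)))))
  step 10: S(S(S(S(add(Z, Z)))))
  step 11: S^4(Z)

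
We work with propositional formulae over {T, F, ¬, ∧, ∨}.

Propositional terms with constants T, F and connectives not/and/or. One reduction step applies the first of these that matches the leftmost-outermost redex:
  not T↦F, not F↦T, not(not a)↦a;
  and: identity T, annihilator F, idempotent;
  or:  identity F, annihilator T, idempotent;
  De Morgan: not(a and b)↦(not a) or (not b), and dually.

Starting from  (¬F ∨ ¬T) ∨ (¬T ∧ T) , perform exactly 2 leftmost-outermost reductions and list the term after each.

Answer: after 2 steps: T ∨ (¬T ∧ T)

Derivation:
  start: (¬F ∨ ¬T) ∨ (¬T ∧ T)
  [1] (T ∨ ¬T) ∨ (¬T ∧ T)
  [2] T ∨ (¬T ∧ T)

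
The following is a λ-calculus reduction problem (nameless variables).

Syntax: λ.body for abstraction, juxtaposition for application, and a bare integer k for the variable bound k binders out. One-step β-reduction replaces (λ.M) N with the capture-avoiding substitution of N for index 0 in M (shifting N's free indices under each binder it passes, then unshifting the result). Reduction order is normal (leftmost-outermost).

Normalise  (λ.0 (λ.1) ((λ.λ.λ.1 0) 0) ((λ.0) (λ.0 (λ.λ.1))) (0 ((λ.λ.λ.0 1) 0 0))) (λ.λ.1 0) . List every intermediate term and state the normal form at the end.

  start: (λ.0 (λ.1) ((λ.λ.λ.1 0) 0) ((λ.0) (λ.0 (λ.λ.1))) (0 ((λ.λ.λ.0 1) 0 0))) (λ.λ.1 0)
  step 1: (λ.λ.1 0) (λ.λ.λ.1 0) ((λ.λ.λ.1 0) (λ.λ.1 0)) ((λ.0) (λ.0 (λ.λ.1))) ((λ.λ.1 0) ((λ.λ.λ.0 1) (λ.λ.1 0) (λ.λ.1 0)))
  step 2: (λ.(λ.λ.λ.1 0) 0) ((λ.λ.λ.1 0) (λ.λ.1 0)) ((λ.0) (λ.0 (λ.λ.1))) ((λ.λ.1 0) ((λ.λ.λ.0 1) (λ.λ.1 0) (λ.λ.1 0)))
  step 3: (λ.λ.λ.1 0) ((λ.λ.λ.1 0) (λ.λ.1 0)) ((λ.0) (λ.0 (λ.λ.1))) ((λ.λ.1 0) ((λ.λ.λ.0 1) (λ.λ.1 0) (λ.λ.1 0)))
  step 4: (λ.λ.1 0) ((λ.0) (λ.0 (λ.λ.1))) ((λ.λ.1 0) ((λ.λ.λ.0 1) (λ.λ.1 0) (λ.λ.1 0)))
  step 5: (λ.(λ.0) (λ.0 (λ.λ.1)) 0) ((λ.λ.1 0) ((λ.λ.λ.0 1) (λ.λ.1 0) (λ.λ.1 0)))
  step 6: (λ.0) (λ.0 (λ.λ.1)) ((λ.λ.1 0) ((λ.λ.λ.0 1) (λ.λ.1 0) (λ.λ.1 0)))
  step 7: (λ.0 (λ.λ.1)) ((λ.λ.1 0) ((λ.λ.λ.0 1) (λ.λ.1 0) (λ.λ.1 0)))
  step 8: (λ.λ.1 0) ((λ.λ.λ.0 1) (λ.λ.1 0) (λ.λ.1 0)) (λ.λ.1)
  step 9: (λ.(λ.λ.λ.0 1) (λ.λ.1 0) (λ.λ.1 0) 0) (λ.λ.1)
  step 10: (λ.λ.λ.0 1) (λ.λ.1 0) (λ.λ.1 0) (λ.λ.1)
  step 11: (λ.λ.0 1) (λ.λ.1 0) (λ.λ.1)
  step 12: (λ.0 (λ.λ.1 0)) (λ.λ.1)
  step 13: (λ.λ.1) (λ.λ.1 0)
  step 14: λ.λ.λ.1 0

Answer: normal form = λ.λ.λ.1 0  (in 14 steps)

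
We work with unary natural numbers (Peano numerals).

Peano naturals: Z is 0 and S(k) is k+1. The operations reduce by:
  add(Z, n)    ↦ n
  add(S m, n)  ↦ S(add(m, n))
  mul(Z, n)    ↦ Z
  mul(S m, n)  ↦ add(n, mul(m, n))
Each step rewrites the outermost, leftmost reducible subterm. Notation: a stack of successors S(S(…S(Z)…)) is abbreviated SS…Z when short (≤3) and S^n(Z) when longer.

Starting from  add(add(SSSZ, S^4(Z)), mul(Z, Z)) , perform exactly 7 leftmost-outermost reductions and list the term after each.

  start: add(add(SSSZ, S^4(Z)), mul(Z, Z))
  [1] add(S(add(SSZ, S^4(Z))), mul(Z, Z))
  [2] S(add(add(SSZ, S^4(Z)), mul(Z, Z)))
  [3] S(add(S(add(SZ, S^4(Z))), mul(Z, Z)))
  [4] S(S(add(add(SZ, S^4(Z)), mul(Z, Z))))
  [5] S(S(add(S(add(Z, S^4(Z))), mul(Z, Z))))
  [6] S(S(S(add(add(Z, S^4(Z)), mul(Z, Z)))))
  [7] S(S(S(add(S^4(Z), mul(Z, Z)))))

Answer: after 7 steps: S(S(S(add(S^4(Z), mul(Z, Z)))))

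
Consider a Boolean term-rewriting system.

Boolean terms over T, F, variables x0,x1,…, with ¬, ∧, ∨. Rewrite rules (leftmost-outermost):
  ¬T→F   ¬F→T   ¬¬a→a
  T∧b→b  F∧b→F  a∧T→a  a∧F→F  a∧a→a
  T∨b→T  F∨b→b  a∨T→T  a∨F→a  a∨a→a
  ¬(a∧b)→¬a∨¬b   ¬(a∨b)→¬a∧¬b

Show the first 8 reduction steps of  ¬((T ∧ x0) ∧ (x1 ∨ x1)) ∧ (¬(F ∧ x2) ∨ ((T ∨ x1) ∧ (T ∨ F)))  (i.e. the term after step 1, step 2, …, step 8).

Answer: after 8 steps: (¬x0 ∨ ¬x1) ∧ ((T ∨ ¬x2) ∨ ((T ∨ x1) ∧ (T ∨ F)))

Reduction:
  start: ¬((T ∧ x0) ∧ (x1 ∨ x1)) ∧ (¬(F ∧ x2) ∨ ((T ∨ x1) ∧ (T ∨ F)))
  step 1: (¬(T ∧ x0) ∨ ¬(x1 ∨ x1)) ∧ (¬(F ∧ x2) ∨ ((T ∨ x1) ∧ (T ∨ F)))
  step 2: ((¬T ∨ ¬x0) ∨ ¬(x1 ∨ x1)) ∧ (¬(F ∧ x2) ∨ ((T ∨ x1) ∧ (T ∨ F)))
  step 3: ((F ∨ ¬x0) ∨ ¬(x1 ∨ x1)) ∧ (¬(F ∧ x2) ∨ ((T ∨ x1) ∧ (T ∨ F)))
  step 4: (¬x0 ∨ ¬(x1 ∨ x1)) ∧ (¬(F ∧ x2) ∨ ((T ∨ x1) ∧ (T ∨ F)))
  step 5: (¬x0 ∨ (¬x1 ∧ ¬x1)) ∧ (¬(F ∧ x2) ∨ ((T ∨ x1) ∧ (T ∨ F)))
  step 6: (¬x0 ∨ ¬x1) ∧ (¬(F ∧ x2) ∨ ((T ∨ x1) ∧ (T ∨ F)))
  step 7: (¬x0 ∨ ¬x1) ∧ ((¬F ∨ ¬x2) ∨ ((T ∨ x1) ∧ (T ∨ F)))
  step 8: (¬x0 ∨ ¬x1) ∧ ((T ∨ ¬x2) ∨ ((T ∨ x1) ∧ (T ∨ F)))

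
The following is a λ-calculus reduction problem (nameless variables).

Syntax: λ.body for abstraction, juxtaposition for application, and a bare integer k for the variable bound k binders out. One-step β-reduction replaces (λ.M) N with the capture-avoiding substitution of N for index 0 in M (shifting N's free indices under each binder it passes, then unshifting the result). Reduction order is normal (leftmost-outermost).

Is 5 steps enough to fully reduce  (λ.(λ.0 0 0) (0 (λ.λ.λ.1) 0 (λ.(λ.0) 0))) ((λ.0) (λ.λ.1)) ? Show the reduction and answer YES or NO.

Answer: NO — after 5 steps the term is (λ.λ.λ.1) (λ.(λ.0) 0) ((λ.0) (λ.λ.1) (λ.λ.λ.1) ((λ.0) (λ.λ.1)) (λ.(λ.0) 0)) ((λ.0) (λ.λ.1) (λ.λ.λ.1) ((λ.0) (λ.λ.1)) (λ.(λ.0) 0)), not yet normal

Derivation:
  start: (λ.(λ.0 0 0) (0 (λ.λ.λ.1) 0 (λ.(λ.0) 0))) ((λ.0) (λ.λ.1))
  [1] (λ.0 0 0) ((λ.0) (λ.λ.1) (λ.λ.λ.1) ((λ.0) (λ.λ.1)) (λ.(λ.0) 0))
  [2] (λ.0) (λ.λ.1) (λ.λ.λ.1) ((λ.0) (λ.λ.1)) (λ.(λ.0) 0) ((λ.0) (λ.λ.1) (λ.λ.λ.1) ((λ.0) (λ.λ.1)) (λ.(λ.0) 0)) ((λ.0) (λ.λ.1) (λ.λ.λ.1) ((λ.0) (λ.λ.1)) (λ.(λ.0) 0))
  [3] (λ.λ.1) (λ.λ.λ.1) ((λ.0) (λ.λ.1)) (λ.(λ.0) 0) ((λ.0) (λ.λ.1) (λ.λ.λ.1) ((λ.0) (λ.λ.1)) (λ.(λ.0) 0)) ((λ.0) (λ.λ.1) (λ.λ.λ.1) ((λ.0) (λ.λ.1)) (λ.(λ.0) 0))
  [4] (λ.λ.λ.λ.1) ((λ.0) (λ.λ.1)) (λ.(λ.0) 0) ((λ.0) (λ.λ.1) (λ.λ.λ.1) ((λ.0) (λ.λ.1)) (λ.(λ.0) 0)) ((λ.0) (λ.λ.1) (λ.λ.λ.1) ((λ.0) (λ.λ.1)) (λ.(λ.0) 0))
  [5] (λ.λ.λ.1) (λ.(λ.0) 0) ((λ.0) (λ.λ.1) (λ.λ.λ.1) ((λ.0) (λ.λ.1)) (λ.(λ.0) 0)) ((λ.0) (λ.λ.1) (λ.λ.λ.1) ((λ.0) (λ.λ.1)) (λ.(λ.0) 0))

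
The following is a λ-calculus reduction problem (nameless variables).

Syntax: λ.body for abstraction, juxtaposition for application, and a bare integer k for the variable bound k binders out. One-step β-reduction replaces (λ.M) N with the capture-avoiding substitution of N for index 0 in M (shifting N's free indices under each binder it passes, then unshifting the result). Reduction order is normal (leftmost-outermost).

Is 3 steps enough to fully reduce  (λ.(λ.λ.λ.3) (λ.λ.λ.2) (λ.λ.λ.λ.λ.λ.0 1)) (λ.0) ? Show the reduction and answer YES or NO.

  start: (λ.(λ.λ.λ.3) (λ.λ.λ.2) (λ.λ.λ.λ.λ.λ.0 1)) (λ.0)
  →1  (λ.λ.λ.λ.0) (λ.λ.λ.2) (λ.λ.λ.λ.λ.λ.0 1)
  →2  (λ.λ.λ.0) (λ.λ.λ.λ.λ.λ.0 1)
  →3  λ.λ.0

Answer: YES — reaches normal form λ.λ.0 in 3 ≤ 3 steps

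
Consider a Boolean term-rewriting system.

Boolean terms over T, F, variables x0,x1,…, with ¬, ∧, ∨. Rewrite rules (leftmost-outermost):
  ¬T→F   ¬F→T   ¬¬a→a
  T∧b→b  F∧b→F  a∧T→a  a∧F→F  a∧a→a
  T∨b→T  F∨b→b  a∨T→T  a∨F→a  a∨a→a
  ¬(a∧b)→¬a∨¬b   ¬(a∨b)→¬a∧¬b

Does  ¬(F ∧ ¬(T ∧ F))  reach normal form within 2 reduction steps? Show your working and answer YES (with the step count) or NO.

Answer: NO — after 2 steps the term is T ∨ ¬¬(T ∧ F), not yet normal

Reduction:
  start: ¬(F ∧ ¬(T ∧ F))
  [1] ¬F ∨ ¬¬(T ∧ F)
  [2] T ∨ ¬¬(T ∧ F)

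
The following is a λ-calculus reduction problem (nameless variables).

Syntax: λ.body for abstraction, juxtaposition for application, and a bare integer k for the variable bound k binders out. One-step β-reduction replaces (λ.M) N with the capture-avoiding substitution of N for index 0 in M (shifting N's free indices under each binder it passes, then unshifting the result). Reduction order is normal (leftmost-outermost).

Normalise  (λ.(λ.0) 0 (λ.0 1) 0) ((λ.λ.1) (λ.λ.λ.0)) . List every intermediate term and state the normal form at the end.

Answer: normal form = λ.λ.0  (in 5 steps)

Working:
  start: (λ.(λ.0) 0 (λ.0 1) 0) ((λ.λ.1) (λ.λ.λ.0))
  step 1: (λ.0) ((λ.λ.1) (λ.λ.λ.0)) (λ.0 ((λ.λ.1) (λ.λ.λ.0))) ((λ.λ.1) (λ.λ.λ.0))
  step 2: (λ.λ.1) (λ.λ.λ.0) (λ.0 ((λ.λ.1) (λ.λ.λ.0))) ((λ.λ.1) (λ.λ.λ.0))
  step 3: (λ.λ.λ.λ.0) (λ.0 ((λ.λ.1) (λ.λ.λ.0))) ((λ.λ.1) (λ.λ.λ.0))
  step 4: (λ.λ.λ.0) ((λ.λ.1) (λ.λ.λ.0))
  step 5: λ.λ.0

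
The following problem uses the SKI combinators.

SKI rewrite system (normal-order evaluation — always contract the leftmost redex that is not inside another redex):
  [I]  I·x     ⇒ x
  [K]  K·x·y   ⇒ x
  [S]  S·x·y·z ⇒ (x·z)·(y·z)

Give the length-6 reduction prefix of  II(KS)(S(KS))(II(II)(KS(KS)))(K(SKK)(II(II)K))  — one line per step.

Answer: after 6 steps: S(I(KS(KS)))(K(SKK)(II(II)K))

Derivation:
  start: II(KS)(S(KS))(II(II)(KS(KS)))(K(SKK)(II(II)K))
  step 1: I(KS)(S(KS))(II(II)(KS(KS)))(K(SKK)(II(II)K))
  step 2: KS(S(KS))(II(II)(KS(KS)))(K(SKK)(II(II)K))
  step 3: S(II(II)(KS(KS)))(K(SKK)(II(II)K))
  step 4: S(I(II)(KS(KS)))(K(SKK)(II(II)K))
  step 5: S(II(KS(KS)))(K(SKK)(II(II)K))
  step 6: S(I(KS(KS)))(K(SKK)(II(II)K))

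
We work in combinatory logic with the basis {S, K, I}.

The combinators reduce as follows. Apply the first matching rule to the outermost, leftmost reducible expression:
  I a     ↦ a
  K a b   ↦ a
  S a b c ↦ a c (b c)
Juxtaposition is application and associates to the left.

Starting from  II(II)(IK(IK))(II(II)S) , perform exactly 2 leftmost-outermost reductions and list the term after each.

  start: II(II)(IK(IK))(II(II)S)
  [1] I(II)(IK(IK))(II(II)S)
  [2] II(IK(IK))(II(II)S)

Answer: after 2 steps: II(IK(IK))(II(II)S)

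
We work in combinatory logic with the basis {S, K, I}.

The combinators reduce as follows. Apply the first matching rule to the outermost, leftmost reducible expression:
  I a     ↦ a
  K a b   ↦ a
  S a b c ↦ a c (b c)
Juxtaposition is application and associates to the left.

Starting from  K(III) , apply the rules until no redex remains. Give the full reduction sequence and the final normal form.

Answer: normal form = KI  (in 2 steps)

Working:
  start: K(III)
  →1  K(II)
  →2  KI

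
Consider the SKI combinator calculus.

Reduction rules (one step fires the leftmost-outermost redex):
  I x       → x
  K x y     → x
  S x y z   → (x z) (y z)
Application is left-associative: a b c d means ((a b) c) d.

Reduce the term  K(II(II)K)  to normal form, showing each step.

Answer: normal form = KK  (in 4 steps)

Reduction:
  start: K(II(II)K)
  step 1: K(I(II)K)
  step 2: K(IIK)
  step 3: K(IK)
  step 4: KK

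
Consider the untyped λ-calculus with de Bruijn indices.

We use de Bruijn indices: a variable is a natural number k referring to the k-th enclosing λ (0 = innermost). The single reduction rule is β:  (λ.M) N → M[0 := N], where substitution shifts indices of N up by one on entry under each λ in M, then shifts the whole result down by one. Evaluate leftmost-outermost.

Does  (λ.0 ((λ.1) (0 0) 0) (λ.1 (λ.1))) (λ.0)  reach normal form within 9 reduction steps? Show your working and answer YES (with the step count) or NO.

Answer: YES — reaches normal form λ.λ.1 in 6 ≤ 9 steps

Derivation:
  start: (λ.0 ((λ.1) (0 0) 0) (λ.1 (λ.1))) (λ.0)
  step 1: (λ.0) ((λ.λ.0) ((λ.0) (λ.0)) (λ.0)) (λ.(λ.0) (λ.1))
  step 2: (λ.λ.0) ((λ.0) (λ.0)) (λ.0) (λ.(λ.0) (λ.1))
  step 3: (λ.0) (λ.0) (λ.(λ.0) (λ.1))
  step 4: (λ.0) (λ.(λ.0) (λ.1))
  step 5: λ.(λ.0) (λ.1)
  step 6: λ.λ.1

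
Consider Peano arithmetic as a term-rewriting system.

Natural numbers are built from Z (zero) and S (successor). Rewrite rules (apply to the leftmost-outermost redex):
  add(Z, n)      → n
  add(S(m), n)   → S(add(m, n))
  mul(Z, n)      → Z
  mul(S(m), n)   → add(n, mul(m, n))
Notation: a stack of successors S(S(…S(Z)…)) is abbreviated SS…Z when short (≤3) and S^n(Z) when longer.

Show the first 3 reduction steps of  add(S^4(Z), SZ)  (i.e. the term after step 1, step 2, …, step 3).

  start: add(S^4(Z), SZ)
  →1  S(add(SSSZ, SZ))
  →2  S(S(add(SSZ, SZ)))
  →3  S(S(S(add(SZ, SZ))))

Answer: after 3 steps: S(S(S(add(SZ, SZ))))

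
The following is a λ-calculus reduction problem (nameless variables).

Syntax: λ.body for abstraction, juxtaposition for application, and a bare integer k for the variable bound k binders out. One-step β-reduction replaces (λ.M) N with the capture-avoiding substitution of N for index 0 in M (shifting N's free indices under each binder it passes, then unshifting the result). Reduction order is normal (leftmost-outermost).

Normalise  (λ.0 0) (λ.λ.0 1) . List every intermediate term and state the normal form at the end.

  start: (λ.0 0) (λ.λ.0 1)
  →1  (λ.λ.0 1) (λ.λ.0 1)
  →2  λ.0 (λ.λ.0 1)

Answer: normal form = λ.0 (λ.λ.0 1)  (in 2 steps)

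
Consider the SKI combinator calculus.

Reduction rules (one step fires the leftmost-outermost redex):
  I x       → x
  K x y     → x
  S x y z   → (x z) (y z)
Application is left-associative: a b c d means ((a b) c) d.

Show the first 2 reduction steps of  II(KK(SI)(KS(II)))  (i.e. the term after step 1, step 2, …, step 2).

Answer: after 2 steps: KK(SI)(KS(II))

Derivation:
  start: II(KK(SI)(KS(II)))
  step 1: I(KK(SI)(KS(II)))
  step 2: KK(SI)(KS(II))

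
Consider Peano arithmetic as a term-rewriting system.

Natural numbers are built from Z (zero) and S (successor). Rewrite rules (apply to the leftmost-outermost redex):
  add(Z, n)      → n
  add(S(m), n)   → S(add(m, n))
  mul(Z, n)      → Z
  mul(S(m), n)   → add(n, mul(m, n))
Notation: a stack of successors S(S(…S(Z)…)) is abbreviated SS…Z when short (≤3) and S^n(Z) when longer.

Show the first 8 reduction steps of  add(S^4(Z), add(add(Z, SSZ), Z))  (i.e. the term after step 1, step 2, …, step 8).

Answer: after 8 steps: S(S(S(S(S(S(add(Z, Z)))))))

Derivation:
  start: add(S^4(Z), add(add(Z, SSZ), Z))
  →1  S(add(SSSZ, add(add(Z, SSZ), Z)))
  →2  S(S(add(SSZ, add(add(Z, SSZ), Z))))
  →3  S(S(S(add(SZ, add(add(Z, SSZ), Z)))))
  →4  S(S(S(S(add(Z, add(add(Z, SSZ), Z))))))
  →5  S(S(S(S(add(add(Z, SSZ), Z)))))
  →6  S(S(S(S(add(SSZ, Z)))))
  →7  S(S(S(S(S(add(SZ, Z))))))
  →8  S(S(S(S(S(S(add(Z, Z)))))))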